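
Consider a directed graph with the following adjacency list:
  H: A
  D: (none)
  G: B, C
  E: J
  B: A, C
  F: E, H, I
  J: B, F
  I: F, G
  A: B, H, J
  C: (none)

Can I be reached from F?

Yes

Explore from F.
Distance 1: reach E, H, I.
Found I.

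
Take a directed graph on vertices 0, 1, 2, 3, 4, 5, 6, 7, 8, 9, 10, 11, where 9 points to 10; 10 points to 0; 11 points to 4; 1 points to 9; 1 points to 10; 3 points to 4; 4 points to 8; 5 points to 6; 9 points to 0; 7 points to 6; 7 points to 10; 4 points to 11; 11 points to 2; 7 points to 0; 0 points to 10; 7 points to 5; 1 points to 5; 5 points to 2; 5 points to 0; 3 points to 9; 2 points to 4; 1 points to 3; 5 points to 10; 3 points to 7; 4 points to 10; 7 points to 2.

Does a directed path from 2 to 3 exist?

Explore from 2.
Distance 1: reach 4.
Distance 2: reach 8, 10, 11.
Distance 3: reach 0.
The search from 2 is exhausted; no directed path reaches 3.

No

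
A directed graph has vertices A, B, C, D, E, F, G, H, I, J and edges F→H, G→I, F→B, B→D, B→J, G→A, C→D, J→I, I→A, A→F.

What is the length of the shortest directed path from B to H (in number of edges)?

5

Distance 0: B.
Distance 1: D, J.
Distance 2: I.
Distance 3: A.
Distance 4: F.
Distance 5: H — contains H.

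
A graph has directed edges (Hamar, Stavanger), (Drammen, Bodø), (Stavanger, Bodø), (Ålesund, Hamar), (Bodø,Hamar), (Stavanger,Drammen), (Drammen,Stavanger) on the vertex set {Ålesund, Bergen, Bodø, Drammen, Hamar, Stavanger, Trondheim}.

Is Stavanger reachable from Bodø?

Yes

Explore from Bodø.
Distance 1: reach Hamar.
Distance 2: reach Stavanger.
Found Stavanger.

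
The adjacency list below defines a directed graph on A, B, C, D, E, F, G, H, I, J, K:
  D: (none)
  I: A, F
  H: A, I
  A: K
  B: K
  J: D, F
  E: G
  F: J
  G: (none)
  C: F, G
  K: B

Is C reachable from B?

No

Explore from B.
Distance 1: reach K.
The search from B is exhausted; no directed path reaches C.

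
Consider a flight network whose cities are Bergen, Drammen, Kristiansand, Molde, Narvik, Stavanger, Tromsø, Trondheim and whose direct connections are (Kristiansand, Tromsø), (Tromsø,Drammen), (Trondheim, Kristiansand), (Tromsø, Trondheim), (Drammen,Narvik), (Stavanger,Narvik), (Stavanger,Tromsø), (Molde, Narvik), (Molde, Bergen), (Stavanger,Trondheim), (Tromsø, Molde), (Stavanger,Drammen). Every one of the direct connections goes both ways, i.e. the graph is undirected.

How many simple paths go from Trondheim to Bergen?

Trondheim–Kristiansand–Tromsø–Drammen–Narvik–Molde–Bergen
Trondheim–Kristiansand–Tromsø–Drammen–Stavanger–Narvik–Molde–Bergen
Trondheim–Kristiansand–Tromsø–Molde–Bergen
Trondheim–Kristiansand–Tromsø–Stavanger–Drammen–Narvik–Molde–Bergen
Trondheim–Kristiansand–Tromsø–Stavanger–Narvik–Molde–Bergen
Trondheim–Stavanger–Drammen–Narvik–Molde–Bergen
Trondheim–Stavanger–Drammen–Tromsø–Molde–Bergen
Trondheim–Stavanger–Narvik–Drammen–Tromsø–Molde–Bergen
... and 8 more.

16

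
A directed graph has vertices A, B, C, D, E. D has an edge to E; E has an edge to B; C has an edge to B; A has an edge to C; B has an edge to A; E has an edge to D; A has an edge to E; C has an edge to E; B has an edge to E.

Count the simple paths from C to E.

C→B→A→E
C→B→E
C→E

3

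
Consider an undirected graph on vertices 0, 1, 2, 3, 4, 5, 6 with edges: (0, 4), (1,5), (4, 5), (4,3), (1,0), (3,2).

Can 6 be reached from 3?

No

Explore from 3.
Distance 1: reach 2, 4.
Distance 2: reach 0, 5.
Distance 3: reach 1.
The search is exhausted without reaching 6; it lies in a different component.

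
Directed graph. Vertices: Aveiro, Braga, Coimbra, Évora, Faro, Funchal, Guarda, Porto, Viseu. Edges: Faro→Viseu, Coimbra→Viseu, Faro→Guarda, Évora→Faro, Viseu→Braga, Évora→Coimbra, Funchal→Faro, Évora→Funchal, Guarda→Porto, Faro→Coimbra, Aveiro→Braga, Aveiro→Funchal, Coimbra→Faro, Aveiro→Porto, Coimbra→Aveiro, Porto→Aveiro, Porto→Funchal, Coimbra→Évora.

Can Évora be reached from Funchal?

Explore from Funchal.
Distance 1: reach Faro.
Distance 2: reach Coimbra, Guarda, Viseu.
Distance 3: reach Aveiro, Braga, Évora, Porto.
Found Évora.

Yes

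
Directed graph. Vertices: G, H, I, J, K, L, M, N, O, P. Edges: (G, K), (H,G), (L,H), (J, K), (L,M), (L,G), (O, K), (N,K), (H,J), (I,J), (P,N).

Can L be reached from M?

M has no outgoing edges, so nothing is reachable from it.

No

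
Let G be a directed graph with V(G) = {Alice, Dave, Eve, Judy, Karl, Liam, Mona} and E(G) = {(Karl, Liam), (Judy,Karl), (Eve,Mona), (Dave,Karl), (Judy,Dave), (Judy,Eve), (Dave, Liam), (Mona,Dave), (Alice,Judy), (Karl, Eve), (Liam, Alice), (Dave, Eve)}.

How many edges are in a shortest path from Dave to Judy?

3

Distance 0: Dave.
Distance 1: Eve, Karl, Liam.
Distance 2: Alice, Mona.
Distance 3: Judy — contains Judy.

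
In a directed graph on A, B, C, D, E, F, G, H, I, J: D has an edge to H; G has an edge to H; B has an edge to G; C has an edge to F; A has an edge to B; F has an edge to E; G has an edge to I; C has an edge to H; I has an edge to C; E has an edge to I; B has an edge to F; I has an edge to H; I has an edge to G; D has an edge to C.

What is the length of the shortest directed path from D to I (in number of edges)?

4

Distance 0: D.
Distance 1: C, H.
Distance 2: F.
Distance 3: E.
Distance 4: I — contains I.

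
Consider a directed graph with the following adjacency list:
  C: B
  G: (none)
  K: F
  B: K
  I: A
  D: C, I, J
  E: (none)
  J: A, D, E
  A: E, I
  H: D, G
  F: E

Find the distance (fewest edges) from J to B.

3

Distance 0: J.
Distance 1: A, D, E.
Distance 2: C, I.
Distance 3: B — contains B.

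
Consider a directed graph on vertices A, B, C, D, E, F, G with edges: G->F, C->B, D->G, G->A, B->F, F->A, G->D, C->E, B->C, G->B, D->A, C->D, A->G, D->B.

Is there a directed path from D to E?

Yes

Explore from D.
Distance 1: reach A, B, G.
Distance 2: reach C, F.
Distance 3: reach E.
Found E.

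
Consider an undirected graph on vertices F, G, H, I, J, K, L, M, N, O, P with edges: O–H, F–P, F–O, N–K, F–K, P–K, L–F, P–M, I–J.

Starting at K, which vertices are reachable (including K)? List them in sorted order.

Start at K.
Its neighbours: F, N, P.
Then their neighbours: L, M, O.
Then next layer: H.
Nothing further is reachable.

F, H, K, L, M, N, O, P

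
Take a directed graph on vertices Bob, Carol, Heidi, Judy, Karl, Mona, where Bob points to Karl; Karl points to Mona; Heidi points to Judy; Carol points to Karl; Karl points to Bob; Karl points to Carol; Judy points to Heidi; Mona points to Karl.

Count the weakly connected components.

From Bob: component {Bob, Carol, Karl, Mona}.
From Heidi: component {Heidi, Judy}.
That's 2 components.

2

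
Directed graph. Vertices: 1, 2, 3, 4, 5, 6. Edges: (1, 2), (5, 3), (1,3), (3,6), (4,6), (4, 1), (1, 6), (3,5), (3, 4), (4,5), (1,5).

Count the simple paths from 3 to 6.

3→4→1→6
3→4→6
3→6

3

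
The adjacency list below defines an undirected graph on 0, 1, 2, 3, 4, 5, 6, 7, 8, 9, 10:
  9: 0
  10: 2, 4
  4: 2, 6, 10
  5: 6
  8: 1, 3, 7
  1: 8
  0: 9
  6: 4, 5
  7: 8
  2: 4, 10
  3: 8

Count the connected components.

From 0: component {0, 9}.
From 1: component {1, 3, 7, 8}.
From 2: component {2, 4, 5, 6, 10}.
That's 3 components.

3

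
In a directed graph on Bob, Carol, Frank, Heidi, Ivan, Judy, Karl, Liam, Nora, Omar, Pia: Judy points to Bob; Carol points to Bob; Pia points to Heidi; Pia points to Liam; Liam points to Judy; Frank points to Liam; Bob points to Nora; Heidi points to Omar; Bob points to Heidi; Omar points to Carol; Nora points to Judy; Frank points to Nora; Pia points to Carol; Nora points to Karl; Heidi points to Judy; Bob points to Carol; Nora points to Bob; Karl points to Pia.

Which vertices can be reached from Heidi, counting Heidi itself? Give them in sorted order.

Bob, Carol, Heidi, Judy, Karl, Liam, Nora, Omar, Pia

Start at Heidi.
Its neighbours: Judy, Omar.
Then their neighbours: Bob, Carol.
Then next layer: Nora.
Then next layer: Karl.
Then next layer: Pia.
Then next layer: Liam.
Nothing further is reachable.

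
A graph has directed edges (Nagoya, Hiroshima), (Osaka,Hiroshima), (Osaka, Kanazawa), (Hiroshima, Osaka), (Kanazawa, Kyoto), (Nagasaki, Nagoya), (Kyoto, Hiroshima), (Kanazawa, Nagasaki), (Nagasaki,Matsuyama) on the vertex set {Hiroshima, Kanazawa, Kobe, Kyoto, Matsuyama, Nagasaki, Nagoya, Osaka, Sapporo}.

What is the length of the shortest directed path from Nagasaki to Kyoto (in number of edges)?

5

Distance 0: Nagasaki.
Distance 1: Matsuyama, Nagoya.
Distance 2: Hiroshima.
Distance 3: Osaka.
Distance 4: Kanazawa.
Distance 5: Kyoto — contains Kyoto.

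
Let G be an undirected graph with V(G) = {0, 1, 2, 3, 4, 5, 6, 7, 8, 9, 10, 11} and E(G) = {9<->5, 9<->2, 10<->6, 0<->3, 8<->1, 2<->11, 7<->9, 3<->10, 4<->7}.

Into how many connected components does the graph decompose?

3

From 0: component {0, 3, 6, 10}.
From 1: component {1, 8}.
From 2: component {2, 4, 5, 7, 9, 11}.
That's 3 components.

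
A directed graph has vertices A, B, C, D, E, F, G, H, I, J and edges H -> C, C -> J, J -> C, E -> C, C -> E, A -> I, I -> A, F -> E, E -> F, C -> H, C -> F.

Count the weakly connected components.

5

From A: component {A, I}.
From B: component {B}.
From C: component {C, E, F, H, J}.
From D: component {D}.
From G: component {G}.
That's 5 components.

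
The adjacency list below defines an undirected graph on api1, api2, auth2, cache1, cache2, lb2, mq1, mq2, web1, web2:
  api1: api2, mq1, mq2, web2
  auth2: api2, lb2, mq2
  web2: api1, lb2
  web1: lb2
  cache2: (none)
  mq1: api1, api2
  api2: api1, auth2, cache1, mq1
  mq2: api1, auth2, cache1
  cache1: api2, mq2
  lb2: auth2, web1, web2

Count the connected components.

2

From api1: component {api1, api2, auth2, cache1, lb2, mq1, mq2, web1, web2}.
From cache2: component {cache2}.
That's 2 components.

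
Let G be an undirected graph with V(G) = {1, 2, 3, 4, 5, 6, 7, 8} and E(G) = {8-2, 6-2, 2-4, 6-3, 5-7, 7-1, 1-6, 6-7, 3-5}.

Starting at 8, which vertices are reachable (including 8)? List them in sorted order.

1, 2, 3, 4, 5, 6, 7, 8

Start at 8.
Its neighbours: 2.
Then their neighbours: 4, 6.
Then next layer: 1, 3, 7.
Then next layer: 5.
Every vertex is now reached.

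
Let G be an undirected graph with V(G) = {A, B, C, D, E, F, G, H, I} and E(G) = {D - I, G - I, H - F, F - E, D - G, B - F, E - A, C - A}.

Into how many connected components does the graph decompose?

2

From A: component {A, B, C, E, F, H}.
From D: component {D, G, I}.
That's 2 components.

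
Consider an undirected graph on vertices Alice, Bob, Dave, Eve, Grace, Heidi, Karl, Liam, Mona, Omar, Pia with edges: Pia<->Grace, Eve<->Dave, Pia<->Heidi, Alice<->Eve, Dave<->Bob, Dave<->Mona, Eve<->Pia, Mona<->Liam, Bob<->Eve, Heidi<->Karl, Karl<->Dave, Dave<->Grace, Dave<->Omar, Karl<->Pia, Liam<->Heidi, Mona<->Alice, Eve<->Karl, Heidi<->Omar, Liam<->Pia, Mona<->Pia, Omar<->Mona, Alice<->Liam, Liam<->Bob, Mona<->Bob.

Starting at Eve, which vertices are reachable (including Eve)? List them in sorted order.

Start at Eve.
Its neighbours: Alice, Bob, Dave, Karl, Pia.
Then their neighbours: Grace, Heidi, Liam, Mona, Omar.
Every vertex is now reached.

Alice, Bob, Dave, Eve, Grace, Heidi, Karl, Liam, Mona, Omar, Pia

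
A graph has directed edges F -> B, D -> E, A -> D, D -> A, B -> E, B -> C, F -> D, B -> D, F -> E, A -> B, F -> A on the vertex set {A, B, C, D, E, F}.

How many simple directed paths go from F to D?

4

F→A→B→D
F→A→D
F→B→D
F→D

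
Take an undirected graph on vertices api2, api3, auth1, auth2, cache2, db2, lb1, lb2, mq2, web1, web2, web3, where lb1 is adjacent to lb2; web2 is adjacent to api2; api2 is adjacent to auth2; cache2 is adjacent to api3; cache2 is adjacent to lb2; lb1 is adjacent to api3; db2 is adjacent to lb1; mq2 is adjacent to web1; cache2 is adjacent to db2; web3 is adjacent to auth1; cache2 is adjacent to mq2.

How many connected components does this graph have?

3

From api2: component {api2, auth2, web2}.
From api3: component {api3, cache2, db2, lb1, lb2, mq2, web1}.
From auth1: component {auth1, web3}.
That's 3 components.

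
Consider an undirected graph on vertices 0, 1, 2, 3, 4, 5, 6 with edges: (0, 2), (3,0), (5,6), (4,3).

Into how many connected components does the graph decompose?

From 0: component {0, 2, 3, 4}.
From 1: component {1}.
From 5: component {5, 6}.
That's 3 components.

3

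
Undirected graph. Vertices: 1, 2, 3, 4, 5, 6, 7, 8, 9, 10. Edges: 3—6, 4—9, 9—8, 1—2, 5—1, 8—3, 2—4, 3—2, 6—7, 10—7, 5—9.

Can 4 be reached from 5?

Explore from 5.
Distance 1: reach 1, 9.
Distance 2: reach 2, 4, 8.
Found 4.

Yes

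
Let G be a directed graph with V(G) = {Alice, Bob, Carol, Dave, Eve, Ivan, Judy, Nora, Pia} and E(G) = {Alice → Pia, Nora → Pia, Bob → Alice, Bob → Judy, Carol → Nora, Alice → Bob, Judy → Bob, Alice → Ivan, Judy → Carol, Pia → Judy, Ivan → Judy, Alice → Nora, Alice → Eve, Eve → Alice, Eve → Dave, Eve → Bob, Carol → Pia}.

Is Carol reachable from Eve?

Yes

Explore from Eve.
Distance 1: reach Alice, Bob, Dave.
Distance 2: reach Ivan, Judy, Nora, Pia.
Distance 3: reach Carol.
Found Carol.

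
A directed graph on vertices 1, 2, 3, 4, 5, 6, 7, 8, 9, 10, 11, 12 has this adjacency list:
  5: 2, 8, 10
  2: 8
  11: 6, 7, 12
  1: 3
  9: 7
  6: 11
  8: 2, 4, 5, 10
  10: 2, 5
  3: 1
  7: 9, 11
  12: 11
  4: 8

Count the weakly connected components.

From 1: component {1, 3}.
From 2: component {2, 4, 5, 8, 10}.
From 6: component {6, 7, 9, 11, 12}.
That's 3 components.

3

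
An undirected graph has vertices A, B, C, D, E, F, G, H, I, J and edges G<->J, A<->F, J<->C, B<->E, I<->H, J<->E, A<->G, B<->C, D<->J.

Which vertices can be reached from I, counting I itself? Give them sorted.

H, I

Start at I.
Its neighbours: H.
Nothing further is reachable.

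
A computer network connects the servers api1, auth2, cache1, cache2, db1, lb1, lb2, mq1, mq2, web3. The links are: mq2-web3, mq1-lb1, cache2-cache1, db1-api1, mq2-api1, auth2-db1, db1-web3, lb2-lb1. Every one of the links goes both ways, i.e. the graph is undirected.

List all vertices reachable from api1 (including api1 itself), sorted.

Start at api1.
Its neighbours: db1, mq2.
Then their neighbours: auth2, web3.
Nothing further is reachable.

api1, auth2, db1, mq2, web3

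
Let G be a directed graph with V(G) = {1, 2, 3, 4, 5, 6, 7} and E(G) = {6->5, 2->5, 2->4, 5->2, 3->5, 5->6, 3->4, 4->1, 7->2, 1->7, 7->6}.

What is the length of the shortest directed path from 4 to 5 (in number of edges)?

Distance 0: 4.
Distance 1: 1.
Distance 2: 7.
Distance 3: 2, 6.
Distance 4: 5 — contains 5.

4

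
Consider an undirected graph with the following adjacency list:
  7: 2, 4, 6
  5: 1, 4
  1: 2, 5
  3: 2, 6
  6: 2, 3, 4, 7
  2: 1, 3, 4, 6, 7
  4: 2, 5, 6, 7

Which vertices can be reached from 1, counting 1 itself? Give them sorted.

1, 2, 3, 4, 5, 6, 7

Start at 1.
Its neighbours: 2, 5.
Then their neighbours: 3, 4, 6, 7.
Every vertex is now reached.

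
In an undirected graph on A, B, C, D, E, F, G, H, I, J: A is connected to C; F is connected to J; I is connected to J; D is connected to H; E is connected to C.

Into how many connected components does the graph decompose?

From A: component {A, C, E}.
From B: component {B}.
From D: component {D, H}.
From F: component {F, I, J}.
From G: component {G}.
That's 5 components.

5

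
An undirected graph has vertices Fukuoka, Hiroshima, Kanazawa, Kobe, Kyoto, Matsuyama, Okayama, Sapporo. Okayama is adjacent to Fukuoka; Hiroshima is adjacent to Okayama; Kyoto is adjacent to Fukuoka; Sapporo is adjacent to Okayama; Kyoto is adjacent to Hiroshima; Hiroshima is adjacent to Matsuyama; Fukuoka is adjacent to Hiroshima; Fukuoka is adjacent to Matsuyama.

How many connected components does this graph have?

3

From Fukuoka: component {Fukuoka, Hiroshima, Kyoto, Matsuyama, Okayama, Sapporo}.
From Kanazawa: component {Kanazawa}.
From Kobe: component {Kobe}.
That's 3 components.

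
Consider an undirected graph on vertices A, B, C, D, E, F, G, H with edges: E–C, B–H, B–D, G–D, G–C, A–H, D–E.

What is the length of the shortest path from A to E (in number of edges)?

Distance 0: A.
Distance 1: H.
Distance 2: B.
Distance 3: D.
Distance 4: E, G — contains E.

4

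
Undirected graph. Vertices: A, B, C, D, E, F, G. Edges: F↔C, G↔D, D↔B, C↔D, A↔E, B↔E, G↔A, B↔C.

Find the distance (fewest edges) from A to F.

4

Distance 0: A.
Distance 1: E, G.
Distance 2: B, D.
Distance 3: C.
Distance 4: F — contains F.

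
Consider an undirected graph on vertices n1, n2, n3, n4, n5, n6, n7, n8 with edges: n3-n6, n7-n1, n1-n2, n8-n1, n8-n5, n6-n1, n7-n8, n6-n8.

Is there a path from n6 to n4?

Explore from n6.
Distance 1: reach n1, n3, n8.
Distance 2: reach n2, n5, n7.
The search is exhausted without reaching n4; it lies in a different component.

No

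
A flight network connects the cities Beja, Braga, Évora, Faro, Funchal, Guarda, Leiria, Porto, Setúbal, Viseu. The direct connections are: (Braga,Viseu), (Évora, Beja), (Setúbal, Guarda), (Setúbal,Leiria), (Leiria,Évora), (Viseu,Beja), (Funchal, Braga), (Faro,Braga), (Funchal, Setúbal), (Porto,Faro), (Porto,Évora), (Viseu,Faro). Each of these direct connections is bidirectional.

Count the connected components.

From Beja: component {Beja, Braga, Évora, Faro, Funchal, Guarda, Leiria, Porto, Setúbal, Viseu}.
That's 1 component.

1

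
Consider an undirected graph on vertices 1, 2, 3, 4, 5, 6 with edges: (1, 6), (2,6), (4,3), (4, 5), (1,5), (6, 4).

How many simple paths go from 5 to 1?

5–1
5–4–6–1

2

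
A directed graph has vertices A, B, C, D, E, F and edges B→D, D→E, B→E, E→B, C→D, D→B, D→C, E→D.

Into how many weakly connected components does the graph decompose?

From A: component {A}.
From B: component {B, C, D, E}.
From F: component {F}.
That's 3 components.

3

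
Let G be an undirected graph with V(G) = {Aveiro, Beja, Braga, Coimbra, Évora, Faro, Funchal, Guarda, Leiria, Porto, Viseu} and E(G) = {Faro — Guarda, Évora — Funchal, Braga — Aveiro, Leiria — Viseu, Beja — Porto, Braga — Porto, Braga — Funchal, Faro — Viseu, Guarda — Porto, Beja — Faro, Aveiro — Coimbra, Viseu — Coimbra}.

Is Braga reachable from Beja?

Explore from Beja.
Distance 1: reach Faro, Porto.
Distance 2: reach Braga, Guarda, Viseu.
Found Braga.

Yes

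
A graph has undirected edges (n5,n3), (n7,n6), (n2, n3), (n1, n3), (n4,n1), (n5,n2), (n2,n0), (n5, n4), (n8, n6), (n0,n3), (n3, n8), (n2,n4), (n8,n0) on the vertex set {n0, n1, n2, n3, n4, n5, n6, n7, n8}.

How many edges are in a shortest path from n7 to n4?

5

Distance 0: n7.
Distance 1: n6.
Distance 2: n8.
Distance 3: n0, n3.
Distance 4: n1, n2, n5.
Distance 5: n4 — contains n4.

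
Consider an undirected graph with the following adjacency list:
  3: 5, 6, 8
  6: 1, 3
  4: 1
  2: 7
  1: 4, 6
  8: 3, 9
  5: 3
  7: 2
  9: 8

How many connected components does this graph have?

2

From 1: component {1, 3, 4, 5, 6, 8, 9}.
From 2: component {2, 7}.
That's 2 components.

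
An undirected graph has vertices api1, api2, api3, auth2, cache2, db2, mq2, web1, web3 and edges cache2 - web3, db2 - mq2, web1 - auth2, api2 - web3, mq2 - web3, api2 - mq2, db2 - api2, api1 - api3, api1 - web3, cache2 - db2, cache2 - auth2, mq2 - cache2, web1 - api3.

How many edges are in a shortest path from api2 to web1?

4

Distance 0: api2.
Distance 1: db2, mq2, web3.
Distance 2: api1, cache2.
Distance 3: api3, auth2.
Distance 4: web1 — contains web1.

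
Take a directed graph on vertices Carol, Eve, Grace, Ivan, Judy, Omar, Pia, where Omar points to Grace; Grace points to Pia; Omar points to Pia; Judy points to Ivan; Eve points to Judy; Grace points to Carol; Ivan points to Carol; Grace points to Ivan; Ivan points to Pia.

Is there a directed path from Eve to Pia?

Explore from Eve.
Distance 1: reach Judy.
Distance 2: reach Ivan.
Distance 3: reach Carol, Pia.
Found Pia.

Yes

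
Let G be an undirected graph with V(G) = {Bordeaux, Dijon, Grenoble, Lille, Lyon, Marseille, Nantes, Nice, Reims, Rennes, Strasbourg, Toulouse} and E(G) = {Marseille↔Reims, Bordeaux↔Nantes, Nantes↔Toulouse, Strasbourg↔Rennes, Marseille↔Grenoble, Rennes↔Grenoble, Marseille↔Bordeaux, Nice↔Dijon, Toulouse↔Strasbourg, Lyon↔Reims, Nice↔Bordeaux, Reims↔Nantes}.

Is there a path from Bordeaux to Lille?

No

Explore from Bordeaux.
Distance 1: reach Marseille, Nantes, Nice.
Distance 2: reach Dijon, Grenoble, Reims, Toulouse.
Distance 3: reach Lyon, Rennes, Strasbourg.
The search is exhausted without reaching Lille; it lies in a different component.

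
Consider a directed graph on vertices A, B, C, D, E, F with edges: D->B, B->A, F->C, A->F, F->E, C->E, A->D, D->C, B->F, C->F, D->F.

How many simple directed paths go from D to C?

4

D→B→A→F→C
D→B→F→C
D→C
D→F→C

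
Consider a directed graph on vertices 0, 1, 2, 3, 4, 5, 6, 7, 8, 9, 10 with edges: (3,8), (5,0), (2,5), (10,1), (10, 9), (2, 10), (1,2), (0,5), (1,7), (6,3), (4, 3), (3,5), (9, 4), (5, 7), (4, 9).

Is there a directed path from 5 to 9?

Explore from 5.
Distance 1: reach 0, 7.
The search from 5 is exhausted; no directed path reaches 9.

No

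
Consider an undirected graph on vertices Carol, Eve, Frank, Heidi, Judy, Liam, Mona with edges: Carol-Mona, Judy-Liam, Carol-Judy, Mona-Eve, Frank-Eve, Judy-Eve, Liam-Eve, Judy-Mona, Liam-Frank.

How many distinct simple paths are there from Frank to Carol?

Frank–Eve–Judy–Carol
Frank–Eve–Judy–Mona–Carol
Frank–Eve–Liam–Judy–Carol
Frank–Eve–Liam–Judy–Mona–Carol
Frank–Eve–Mona–Carol
Frank–Eve–Mona–Judy–Carol
Frank–Liam–Eve–Judy–Carol
Frank–Liam–Eve–Judy–Mona–Carol
Frank–Liam–Eve–Mona–Carol
Frank–Liam–Eve–Mona–Judy–Carol
Frank–Liam–Judy–Carol
Frank–Liam–Judy–Eve–Mona–Carol
Frank–Liam–Judy–Mona–Carol

13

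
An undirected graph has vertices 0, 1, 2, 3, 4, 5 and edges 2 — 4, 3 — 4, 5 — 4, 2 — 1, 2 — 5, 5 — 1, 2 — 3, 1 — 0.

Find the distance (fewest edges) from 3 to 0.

3

Distance 0: 3.
Distance 1: 2, 4.
Distance 2: 1, 5.
Distance 3: 0 — contains 0.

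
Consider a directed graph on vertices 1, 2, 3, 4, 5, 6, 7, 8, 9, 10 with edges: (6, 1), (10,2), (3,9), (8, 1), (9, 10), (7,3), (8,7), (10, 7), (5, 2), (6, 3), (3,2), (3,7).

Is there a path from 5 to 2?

Yes

Explore from 5.
Distance 1: reach 2.
Found 2.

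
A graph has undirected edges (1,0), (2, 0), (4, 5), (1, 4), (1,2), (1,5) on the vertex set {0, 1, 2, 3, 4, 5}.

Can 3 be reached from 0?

No

Explore from 0.
Distance 1: reach 1, 2.
Distance 2: reach 4, 5.
The search is exhausted without reaching 3; it lies in a different component.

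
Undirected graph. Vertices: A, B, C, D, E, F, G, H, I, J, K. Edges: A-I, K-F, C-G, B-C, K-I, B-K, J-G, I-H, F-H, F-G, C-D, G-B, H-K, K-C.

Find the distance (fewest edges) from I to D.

3

Distance 0: I.
Distance 1: A, H, K.
Distance 2: B, C, F.
Distance 3: D, G — contains D.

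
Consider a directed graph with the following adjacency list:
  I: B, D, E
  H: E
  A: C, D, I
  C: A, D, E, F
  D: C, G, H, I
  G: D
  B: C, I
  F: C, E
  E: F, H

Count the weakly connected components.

1

From A: component {A, B, C, D, E, F, G, H, I}.
That's 1 component.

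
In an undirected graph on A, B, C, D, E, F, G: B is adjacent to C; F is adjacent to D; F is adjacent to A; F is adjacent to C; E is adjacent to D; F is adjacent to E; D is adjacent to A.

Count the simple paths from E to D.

3

E–D
E–F–A–D
E–F–D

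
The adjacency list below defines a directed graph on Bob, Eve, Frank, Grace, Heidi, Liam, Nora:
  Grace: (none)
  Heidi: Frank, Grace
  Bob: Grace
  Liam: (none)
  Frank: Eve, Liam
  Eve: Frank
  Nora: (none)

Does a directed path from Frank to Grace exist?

No

Explore from Frank.
Distance 1: reach Eve, Liam.
The search from Frank is exhausted; no directed path reaches Grace.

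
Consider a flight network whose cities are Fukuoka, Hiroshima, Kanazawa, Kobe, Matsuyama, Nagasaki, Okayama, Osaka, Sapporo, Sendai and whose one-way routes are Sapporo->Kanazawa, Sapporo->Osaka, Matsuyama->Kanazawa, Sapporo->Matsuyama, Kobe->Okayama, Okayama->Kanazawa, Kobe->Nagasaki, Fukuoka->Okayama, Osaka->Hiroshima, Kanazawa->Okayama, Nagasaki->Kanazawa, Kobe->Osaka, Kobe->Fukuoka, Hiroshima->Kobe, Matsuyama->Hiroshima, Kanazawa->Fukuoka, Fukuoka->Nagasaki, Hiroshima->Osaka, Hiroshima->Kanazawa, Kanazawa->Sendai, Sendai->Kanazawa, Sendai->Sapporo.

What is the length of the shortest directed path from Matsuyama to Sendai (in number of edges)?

2

Distance 0: Matsuyama.
Distance 1: Hiroshima, Kanazawa.
Distance 2: Fukuoka, Kobe, Okayama, Osaka, Sendai — contains Sendai.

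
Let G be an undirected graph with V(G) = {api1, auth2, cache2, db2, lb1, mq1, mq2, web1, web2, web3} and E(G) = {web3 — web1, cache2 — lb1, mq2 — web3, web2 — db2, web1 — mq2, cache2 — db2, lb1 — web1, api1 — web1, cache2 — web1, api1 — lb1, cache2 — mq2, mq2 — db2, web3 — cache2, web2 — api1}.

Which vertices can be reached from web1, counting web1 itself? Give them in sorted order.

api1, cache2, db2, lb1, mq2, web1, web2, web3

Start at web1.
Its neighbours: api1, cache2, lb1, mq2, web3.
Then their neighbours: db2, web2.
Nothing further is reachable.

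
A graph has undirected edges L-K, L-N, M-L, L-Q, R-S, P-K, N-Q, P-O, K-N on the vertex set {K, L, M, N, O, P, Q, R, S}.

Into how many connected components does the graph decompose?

2

From K: component {K, L, M, N, O, P, Q}.
From R: component {R, S}.
That's 2 components.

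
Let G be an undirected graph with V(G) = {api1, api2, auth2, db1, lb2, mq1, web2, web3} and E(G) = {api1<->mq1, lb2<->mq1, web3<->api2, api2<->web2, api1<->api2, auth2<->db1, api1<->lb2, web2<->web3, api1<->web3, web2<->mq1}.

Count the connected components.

From api1: component {api1, api2, lb2, mq1, web2, web3}.
From auth2: component {auth2, db1}.
That's 2 components.

2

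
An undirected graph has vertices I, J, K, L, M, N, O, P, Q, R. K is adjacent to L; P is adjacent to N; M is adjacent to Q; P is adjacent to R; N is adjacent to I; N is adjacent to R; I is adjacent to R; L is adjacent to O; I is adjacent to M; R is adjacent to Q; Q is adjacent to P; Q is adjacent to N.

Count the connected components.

From I: component {I, M, N, P, Q, R}.
From J: component {J}.
From K: component {K, L, O}.
That's 3 components.

3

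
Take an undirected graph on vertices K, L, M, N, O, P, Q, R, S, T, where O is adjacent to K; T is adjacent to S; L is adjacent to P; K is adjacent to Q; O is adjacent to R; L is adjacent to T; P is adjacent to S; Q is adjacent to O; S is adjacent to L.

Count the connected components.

4

From K: component {K, O, Q, R}.
From L: component {L, P, S, T}.
From M: component {M}.
From N: component {N}.
That's 4 components.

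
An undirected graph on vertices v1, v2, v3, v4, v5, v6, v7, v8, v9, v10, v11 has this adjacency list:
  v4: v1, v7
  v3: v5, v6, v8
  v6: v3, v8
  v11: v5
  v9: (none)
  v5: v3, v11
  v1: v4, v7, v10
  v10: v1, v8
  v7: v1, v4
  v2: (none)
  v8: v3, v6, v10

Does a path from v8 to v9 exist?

No

Explore from v8.
Distance 1: reach v3, v6, v10.
Distance 2: reach v1, v5.
Distance 3: reach v4, v7, v11.
The search is exhausted without reaching v9; it lies in a different component.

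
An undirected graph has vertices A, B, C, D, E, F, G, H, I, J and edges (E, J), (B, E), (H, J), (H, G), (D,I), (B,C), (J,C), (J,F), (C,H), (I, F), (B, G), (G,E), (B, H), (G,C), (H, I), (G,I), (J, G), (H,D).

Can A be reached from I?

Explore from I.
Distance 1: reach D, F, G, H.
Distance 2: reach B, C, E, J.
The search is exhausted without reaching A; it lies in a different component.

No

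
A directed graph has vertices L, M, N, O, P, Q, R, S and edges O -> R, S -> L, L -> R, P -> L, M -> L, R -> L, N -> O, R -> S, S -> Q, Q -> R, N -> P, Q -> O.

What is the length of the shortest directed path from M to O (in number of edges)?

5

Distance 0: M.
Distance 1: L.
Distance 2: R.
Distance 3: S.
Distance 4: Q.
Distance 5: O — contains O.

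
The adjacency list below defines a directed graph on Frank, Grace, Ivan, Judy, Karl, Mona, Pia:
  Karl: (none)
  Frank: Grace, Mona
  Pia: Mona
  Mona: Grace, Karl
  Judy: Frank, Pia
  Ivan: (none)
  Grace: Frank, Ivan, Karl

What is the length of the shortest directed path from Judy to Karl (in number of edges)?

Distance 0: Judy.
Distance 1: Frank, Pia.
Distance 2: Grace, Mona.
Distance 3: Ivan, Karl — contains Karl.

3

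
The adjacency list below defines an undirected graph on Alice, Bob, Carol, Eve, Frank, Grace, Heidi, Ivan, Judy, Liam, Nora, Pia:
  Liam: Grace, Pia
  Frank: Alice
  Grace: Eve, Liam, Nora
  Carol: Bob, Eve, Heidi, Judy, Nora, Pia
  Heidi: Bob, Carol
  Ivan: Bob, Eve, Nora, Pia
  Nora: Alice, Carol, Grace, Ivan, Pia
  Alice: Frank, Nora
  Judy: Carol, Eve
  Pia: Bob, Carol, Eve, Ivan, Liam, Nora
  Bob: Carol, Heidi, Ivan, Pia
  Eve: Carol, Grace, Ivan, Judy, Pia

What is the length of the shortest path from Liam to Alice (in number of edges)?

Distance 0: Liam.
Distance 1: Grace, Pia.
Distance 2: Bob, Carol, Eve, Ivan, Nora.
Distance 3: Alice, Heidi, Judy — contains Alice.

3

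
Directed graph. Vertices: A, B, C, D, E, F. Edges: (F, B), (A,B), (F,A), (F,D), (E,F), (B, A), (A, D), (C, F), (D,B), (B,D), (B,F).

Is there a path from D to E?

Explore from D.
Distance 1: reach B.
Distance 2: reach A, F.
The search from D is exhausted; no directed path reaches E.

No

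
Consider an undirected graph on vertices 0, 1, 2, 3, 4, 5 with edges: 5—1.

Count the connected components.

5

From 0: component {0}.
From 1: component {1, 5}.
From 2: component {2}.
From 3: component {3}.
From 4: component {4}.
That's 5 components.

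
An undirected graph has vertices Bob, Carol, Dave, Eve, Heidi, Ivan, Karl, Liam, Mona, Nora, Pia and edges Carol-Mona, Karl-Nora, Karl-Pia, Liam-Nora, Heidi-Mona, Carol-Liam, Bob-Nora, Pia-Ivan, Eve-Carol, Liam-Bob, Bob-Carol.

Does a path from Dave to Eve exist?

No

Dave has no edges, so nothing is reachable from it.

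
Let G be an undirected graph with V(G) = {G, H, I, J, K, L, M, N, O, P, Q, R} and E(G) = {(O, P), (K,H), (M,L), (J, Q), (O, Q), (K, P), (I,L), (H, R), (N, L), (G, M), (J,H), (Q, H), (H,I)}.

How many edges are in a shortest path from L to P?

Distance 0: L.
Distance 1: I, M, N.
Distance 2: G, H.
Distance 3: J, K, Q, R.
Distance 4: O, P — contains P.

4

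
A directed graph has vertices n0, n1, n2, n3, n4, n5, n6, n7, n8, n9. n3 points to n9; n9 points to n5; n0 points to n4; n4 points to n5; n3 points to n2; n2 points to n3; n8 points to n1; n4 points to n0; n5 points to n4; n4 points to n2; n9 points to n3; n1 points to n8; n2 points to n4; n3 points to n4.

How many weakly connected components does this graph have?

From n0: component {n0, n2, n3, n4, n5, n9}.
From n1: component {n1, n8}.
From n6: component {n6}.
From n7: component {n7}.
That's 4 components.

4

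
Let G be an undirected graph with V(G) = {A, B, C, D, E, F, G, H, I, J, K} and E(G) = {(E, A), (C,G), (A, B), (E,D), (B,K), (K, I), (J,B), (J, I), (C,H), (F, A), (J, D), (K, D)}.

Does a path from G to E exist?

Explore from G.
Distance 1: reach C.
Distance 2: reach H.
The search is exhausted without reaching E; it lies in a different component.

No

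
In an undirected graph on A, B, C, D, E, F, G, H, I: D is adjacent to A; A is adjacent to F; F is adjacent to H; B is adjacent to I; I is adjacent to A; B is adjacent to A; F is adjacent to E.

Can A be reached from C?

No

C has no edges, so nothing is reachable from it.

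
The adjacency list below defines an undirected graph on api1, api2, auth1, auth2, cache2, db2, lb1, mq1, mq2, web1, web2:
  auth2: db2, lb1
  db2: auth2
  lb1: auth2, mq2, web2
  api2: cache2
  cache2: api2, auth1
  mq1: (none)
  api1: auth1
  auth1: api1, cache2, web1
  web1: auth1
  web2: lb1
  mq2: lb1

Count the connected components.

From api1: component {api1, api2, auth1, cache2, web1}.
From auth2: component {auth2, db2, lb1, mq2, web2}.
From mq1: component {mq1}.
That's 3 components.

3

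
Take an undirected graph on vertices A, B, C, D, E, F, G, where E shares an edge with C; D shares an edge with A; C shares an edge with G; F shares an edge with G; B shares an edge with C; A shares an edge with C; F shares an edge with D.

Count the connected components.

1

From A: component {A, B, C, D, E, F, G}.
That's 1 component.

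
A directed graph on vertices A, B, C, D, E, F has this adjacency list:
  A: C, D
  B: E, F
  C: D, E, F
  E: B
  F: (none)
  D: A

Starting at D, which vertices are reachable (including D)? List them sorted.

A, B, C, D, E, F

Start at D.
Its neighbours: A.
Then their neighbours: C.
Then next layer: E, F.
Then next layer: B.
Every vertex is now reached.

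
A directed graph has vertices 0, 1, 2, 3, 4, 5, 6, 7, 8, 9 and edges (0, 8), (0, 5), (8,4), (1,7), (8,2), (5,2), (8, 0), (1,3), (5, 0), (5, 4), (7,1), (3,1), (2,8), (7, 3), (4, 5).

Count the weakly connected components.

4

From 0: component {0, 2, 4, 5, 8}.
From 1: component {1, 3, 7}.
From 6: component {6}.
From 9: component {9}.
That's 4 components.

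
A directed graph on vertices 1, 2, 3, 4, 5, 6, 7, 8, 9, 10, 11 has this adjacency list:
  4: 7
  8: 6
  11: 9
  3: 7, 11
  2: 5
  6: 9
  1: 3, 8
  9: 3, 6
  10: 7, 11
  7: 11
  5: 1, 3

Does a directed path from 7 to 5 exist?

Explore from 7.
Distance 1: reach 11.
Distance 2: reach 9.
Distance 3: reach 3, 6.
The search from 7 is exhausted; no directed path reaches 5.

No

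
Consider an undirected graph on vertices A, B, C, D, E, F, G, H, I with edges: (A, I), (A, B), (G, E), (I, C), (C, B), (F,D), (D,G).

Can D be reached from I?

No

Explore from I.
Distance 1: reach A, C.
Distance 2: reach B.
The search is exhausted without reaching D; it lies in a different component.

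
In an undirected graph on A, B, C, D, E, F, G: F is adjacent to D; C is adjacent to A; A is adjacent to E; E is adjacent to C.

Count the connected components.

From A: component {A, C, E}.
From B: component {B}.
From D: component {D, F}.
From G: component {G}.
That's 4 components.

4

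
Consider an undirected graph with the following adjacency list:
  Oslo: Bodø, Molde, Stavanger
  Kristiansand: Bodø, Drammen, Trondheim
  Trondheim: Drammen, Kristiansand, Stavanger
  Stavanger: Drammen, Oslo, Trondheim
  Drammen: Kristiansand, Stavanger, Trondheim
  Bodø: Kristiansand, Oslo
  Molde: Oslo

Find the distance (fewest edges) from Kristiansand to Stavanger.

Distance 0: Kristiansand.
Distance 1: Bodø, Drammen, Trondheim.
Distance 2: Oslo, Stavanger — contains Stavanger.

2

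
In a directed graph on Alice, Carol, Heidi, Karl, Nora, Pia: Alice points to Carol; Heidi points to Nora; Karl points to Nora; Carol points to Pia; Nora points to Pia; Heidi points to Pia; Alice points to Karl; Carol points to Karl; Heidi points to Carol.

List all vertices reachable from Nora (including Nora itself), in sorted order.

Start at Nora.
Its neighbours: Pia.
Nothing further is reachable.

Nora, Pia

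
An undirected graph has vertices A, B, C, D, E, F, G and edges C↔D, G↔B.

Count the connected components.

5

From A: component {A}.
From B: component {B, G}.
From C: component {C, D}.
From E: component {E}.
From F: component {F}.
That's 5 components.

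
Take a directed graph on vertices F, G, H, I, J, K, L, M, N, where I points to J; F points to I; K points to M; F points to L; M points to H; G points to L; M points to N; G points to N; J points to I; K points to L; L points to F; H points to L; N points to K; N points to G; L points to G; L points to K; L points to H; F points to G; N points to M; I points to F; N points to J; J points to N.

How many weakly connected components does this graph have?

From F: component {F, G, H, I, J, K, L, M, N}.
That's 1 component.

1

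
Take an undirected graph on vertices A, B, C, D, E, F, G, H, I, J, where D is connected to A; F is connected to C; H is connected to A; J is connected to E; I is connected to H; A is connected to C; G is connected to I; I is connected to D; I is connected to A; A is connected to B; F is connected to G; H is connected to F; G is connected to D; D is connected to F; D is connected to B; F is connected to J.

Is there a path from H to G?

Explore from H.
Distance 1: reach A, F, I.
Distance 2: reach B, C, D, G, J.
Found G.

Yes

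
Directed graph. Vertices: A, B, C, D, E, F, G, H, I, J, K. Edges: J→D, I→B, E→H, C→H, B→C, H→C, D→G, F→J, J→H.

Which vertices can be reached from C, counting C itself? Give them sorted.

C, H

Start at C.
Its neighbours: H.
Nothing further is reachable.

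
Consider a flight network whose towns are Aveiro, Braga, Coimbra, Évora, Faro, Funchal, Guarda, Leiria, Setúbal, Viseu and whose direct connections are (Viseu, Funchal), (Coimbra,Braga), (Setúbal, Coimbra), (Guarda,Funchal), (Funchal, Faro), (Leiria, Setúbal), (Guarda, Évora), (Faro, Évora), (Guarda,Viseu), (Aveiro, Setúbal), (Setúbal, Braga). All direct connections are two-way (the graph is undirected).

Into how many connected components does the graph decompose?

From Aveiro: component {Aveiro, Braga, Coimbra, Leiria, Setúbal}.
From Évora: component {Évora, Faro, Funchal, Guarda, Viseu}.
That's 2 components.

2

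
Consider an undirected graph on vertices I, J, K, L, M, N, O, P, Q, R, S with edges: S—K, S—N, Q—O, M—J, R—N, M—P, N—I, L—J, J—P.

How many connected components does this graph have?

From I: component {I, K, N, R, S}.
From J: component {J, L, M, P}.
From O: component {O, Q}.
That's 3 components.

3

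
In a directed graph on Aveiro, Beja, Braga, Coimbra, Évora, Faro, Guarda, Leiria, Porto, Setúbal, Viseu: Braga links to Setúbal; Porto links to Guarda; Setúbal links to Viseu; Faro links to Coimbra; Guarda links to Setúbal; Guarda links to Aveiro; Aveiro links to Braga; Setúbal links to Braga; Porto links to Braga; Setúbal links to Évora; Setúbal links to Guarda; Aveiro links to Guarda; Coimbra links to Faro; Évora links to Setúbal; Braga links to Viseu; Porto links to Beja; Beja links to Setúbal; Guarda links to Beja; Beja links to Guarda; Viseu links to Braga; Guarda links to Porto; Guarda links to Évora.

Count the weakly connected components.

3

From Aveiro: component {Aveiro, Beja, Braga, Évora, Guarda, Porto, Setúbal, Viseu}.
From Coimbra: component {Coimbra, Faro}.
From Leiria: component {Leiria}.
That's 3 components.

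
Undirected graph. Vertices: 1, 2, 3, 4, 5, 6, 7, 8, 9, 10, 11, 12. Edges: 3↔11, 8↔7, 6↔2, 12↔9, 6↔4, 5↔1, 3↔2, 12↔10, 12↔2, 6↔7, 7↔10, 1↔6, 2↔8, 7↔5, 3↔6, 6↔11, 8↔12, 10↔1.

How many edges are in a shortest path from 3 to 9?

3

Distance 0: 3.
Distance 1: 2, 6, 11.
Distance 2: 1, 4, 7, 8, 12.
Distance 3: 5, 9, 10 — contains 9.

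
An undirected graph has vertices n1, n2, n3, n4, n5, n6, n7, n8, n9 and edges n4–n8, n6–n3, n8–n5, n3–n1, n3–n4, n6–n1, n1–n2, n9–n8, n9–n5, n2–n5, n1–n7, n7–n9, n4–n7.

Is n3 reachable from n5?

Explore from n5.
Distance 1: reach n2, n8, n9.
Distance 2: reach n1, n4, n7.
Distance 3: reach n3, n6.
Found n3.

Yes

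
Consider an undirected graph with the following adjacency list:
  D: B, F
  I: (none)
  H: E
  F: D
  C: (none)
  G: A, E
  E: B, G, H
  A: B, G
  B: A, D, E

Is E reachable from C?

C has no edges, so nothing is reachable from it.

No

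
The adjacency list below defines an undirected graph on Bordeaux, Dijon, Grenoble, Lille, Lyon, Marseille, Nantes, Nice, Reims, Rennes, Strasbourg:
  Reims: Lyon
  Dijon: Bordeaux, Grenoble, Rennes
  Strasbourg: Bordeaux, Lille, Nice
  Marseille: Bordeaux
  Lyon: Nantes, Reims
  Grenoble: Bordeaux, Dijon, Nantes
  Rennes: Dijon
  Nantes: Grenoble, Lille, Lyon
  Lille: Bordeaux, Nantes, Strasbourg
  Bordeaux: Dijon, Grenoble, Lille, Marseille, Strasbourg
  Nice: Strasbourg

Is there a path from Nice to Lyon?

Yes

Explore from Nice.
Distance 1: reach Strasbourg.
Distance 2: reach Bordeaux, Lille.
Distance 3: reach Dijon, Grenoble, Marseille, Nantes.
Distance 4: reach Lyon, Rennes.
Found Lyon.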